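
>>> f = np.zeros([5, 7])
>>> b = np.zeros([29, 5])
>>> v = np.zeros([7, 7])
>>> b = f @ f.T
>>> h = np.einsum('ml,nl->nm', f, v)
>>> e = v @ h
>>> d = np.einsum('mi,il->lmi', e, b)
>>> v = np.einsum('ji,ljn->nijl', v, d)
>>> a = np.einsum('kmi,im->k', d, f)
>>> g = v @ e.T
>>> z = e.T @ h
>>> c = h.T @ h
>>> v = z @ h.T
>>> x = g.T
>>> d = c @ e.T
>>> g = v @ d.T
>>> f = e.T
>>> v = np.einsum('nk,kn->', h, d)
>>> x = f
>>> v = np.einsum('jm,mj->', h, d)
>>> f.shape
(5, 7)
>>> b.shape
(5, 5)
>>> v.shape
()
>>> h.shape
(7, 5)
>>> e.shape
(7, 5)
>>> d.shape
(5, 7)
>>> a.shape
(5,)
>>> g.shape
(5, 5)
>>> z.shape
(5, 5)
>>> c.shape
(5, 5)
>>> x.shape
(5, 7)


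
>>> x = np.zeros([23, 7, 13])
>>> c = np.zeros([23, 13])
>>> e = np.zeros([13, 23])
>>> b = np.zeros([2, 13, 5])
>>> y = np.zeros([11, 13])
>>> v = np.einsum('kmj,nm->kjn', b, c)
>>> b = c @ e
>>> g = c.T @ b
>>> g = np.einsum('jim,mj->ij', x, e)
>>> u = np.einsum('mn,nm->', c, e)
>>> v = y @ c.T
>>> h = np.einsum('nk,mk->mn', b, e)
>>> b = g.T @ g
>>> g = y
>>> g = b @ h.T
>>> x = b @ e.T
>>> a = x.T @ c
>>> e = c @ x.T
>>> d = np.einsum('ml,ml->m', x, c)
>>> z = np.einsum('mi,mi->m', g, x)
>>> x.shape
(23, 13)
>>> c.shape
(23, 13)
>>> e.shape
(23, 23)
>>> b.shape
(23, 23)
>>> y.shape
(11, 13)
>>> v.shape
(11, 23)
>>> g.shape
(23, 13)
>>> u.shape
()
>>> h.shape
(13, 23)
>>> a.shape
(13, 13)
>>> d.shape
(23,)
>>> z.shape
(23,)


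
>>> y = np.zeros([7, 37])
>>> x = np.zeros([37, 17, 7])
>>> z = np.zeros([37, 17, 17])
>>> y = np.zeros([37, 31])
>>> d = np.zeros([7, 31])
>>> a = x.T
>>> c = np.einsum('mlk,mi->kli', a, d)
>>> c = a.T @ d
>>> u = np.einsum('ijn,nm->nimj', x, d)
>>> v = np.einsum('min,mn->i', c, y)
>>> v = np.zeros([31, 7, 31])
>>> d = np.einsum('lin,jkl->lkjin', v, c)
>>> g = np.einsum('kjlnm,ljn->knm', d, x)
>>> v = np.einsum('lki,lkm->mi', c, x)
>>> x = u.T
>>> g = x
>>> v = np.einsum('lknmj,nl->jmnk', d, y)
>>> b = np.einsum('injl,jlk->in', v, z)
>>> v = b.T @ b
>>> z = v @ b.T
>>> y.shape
(37, 31)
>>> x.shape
(17, 31, 37, 7)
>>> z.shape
(7, 31)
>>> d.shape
(31, 17, 37, 7, 31)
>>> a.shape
(7, 17, 37)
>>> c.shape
(37, 17, 31)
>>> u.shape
(7, 37, 31, 17)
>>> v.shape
(7, 7)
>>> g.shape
(17, 31, 37, 7)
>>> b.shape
(31, 7)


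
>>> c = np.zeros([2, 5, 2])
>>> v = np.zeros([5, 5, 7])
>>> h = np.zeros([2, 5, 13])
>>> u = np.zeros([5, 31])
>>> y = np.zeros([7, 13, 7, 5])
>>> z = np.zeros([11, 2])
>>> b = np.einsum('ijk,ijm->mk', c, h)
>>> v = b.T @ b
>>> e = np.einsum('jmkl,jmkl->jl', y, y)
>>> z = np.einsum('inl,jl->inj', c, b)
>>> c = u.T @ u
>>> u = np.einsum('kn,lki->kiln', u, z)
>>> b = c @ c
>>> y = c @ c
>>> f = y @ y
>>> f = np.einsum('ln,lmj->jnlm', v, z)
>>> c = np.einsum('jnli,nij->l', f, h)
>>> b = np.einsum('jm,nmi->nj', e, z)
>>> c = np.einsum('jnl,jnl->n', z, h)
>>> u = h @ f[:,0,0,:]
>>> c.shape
(5,)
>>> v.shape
(2, 2)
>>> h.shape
(2, 5, 13)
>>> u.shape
(2, 5, 5)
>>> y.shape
(31, 31)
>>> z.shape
(2, 5, 13)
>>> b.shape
(2, 7)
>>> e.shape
(7, 5)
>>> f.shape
(13, 2, 2, 5)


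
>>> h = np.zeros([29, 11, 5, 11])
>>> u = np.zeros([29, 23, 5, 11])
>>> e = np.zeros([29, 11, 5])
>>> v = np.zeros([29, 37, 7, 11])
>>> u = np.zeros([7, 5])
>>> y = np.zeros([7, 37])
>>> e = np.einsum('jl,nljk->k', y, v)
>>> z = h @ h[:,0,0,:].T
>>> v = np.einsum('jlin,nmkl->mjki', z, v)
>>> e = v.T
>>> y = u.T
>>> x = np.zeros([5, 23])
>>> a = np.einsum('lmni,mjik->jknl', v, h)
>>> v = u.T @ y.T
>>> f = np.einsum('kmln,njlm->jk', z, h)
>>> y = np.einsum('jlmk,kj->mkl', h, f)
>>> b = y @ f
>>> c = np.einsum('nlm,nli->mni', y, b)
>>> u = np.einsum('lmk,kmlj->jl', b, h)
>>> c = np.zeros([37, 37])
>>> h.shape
(29, 11, 5, 11)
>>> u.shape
(11, 5)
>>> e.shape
(5, 7, 29, 37)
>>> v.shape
(5, 5)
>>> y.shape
(5, 11, 11)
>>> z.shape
(29, 11, 5, 29)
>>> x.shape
(5, 23)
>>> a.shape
(11, 11, 7, 37)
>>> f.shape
(11, 29)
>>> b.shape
(5, 11, 29)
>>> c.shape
(37, 37)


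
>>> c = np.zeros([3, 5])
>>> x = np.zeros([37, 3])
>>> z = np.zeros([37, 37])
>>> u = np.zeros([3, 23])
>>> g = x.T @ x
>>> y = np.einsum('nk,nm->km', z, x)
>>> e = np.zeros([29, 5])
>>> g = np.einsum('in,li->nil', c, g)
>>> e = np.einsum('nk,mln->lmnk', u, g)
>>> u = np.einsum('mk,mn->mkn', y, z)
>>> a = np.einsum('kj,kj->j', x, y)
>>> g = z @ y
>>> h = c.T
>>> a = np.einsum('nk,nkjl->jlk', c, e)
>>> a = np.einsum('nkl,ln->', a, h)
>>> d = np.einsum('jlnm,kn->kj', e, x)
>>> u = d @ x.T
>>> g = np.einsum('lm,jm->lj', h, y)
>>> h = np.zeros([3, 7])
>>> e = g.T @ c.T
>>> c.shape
(3, 5)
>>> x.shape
(37, 3)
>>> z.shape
(37, 37)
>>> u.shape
(37, 37)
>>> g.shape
(5, 37)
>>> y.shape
(37, 3)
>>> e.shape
(37, 3)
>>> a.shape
()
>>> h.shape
(3, 7)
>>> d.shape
(37, 3)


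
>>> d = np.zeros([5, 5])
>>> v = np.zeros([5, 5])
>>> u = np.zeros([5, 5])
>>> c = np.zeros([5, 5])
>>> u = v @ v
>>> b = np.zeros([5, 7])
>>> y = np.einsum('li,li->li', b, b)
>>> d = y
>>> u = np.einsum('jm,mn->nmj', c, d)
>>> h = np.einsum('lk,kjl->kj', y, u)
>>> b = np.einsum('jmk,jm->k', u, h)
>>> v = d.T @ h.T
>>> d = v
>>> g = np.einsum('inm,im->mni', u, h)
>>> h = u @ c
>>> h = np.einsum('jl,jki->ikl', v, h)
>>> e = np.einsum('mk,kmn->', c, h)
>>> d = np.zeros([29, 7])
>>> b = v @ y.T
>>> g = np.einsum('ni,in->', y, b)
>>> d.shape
(29, 7)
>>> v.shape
(7, 7)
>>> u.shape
(7, 5, 5)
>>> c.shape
(5, 5)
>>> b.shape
(7, 5)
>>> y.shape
(5, 7)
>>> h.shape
(5, 5, 7)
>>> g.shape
()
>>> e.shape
()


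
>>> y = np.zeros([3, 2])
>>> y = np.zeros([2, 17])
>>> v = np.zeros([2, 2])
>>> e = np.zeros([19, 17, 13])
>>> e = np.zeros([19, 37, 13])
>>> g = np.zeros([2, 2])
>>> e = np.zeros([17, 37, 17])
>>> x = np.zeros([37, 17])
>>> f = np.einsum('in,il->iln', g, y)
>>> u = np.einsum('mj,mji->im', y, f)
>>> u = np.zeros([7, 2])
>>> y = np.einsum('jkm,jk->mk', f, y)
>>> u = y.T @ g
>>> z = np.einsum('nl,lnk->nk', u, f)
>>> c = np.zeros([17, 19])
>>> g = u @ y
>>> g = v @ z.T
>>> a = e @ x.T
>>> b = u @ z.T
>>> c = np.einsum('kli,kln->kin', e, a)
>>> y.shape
(2, 17)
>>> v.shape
(2, 2)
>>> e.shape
(17, 37, 17)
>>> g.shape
(2, 17)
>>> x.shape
(37, 17)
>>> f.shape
(2, 17, 2)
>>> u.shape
(17, 2)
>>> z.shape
(17, 2)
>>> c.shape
(17, 17, 37)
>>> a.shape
(17, 37, 37)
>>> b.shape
(17, 17)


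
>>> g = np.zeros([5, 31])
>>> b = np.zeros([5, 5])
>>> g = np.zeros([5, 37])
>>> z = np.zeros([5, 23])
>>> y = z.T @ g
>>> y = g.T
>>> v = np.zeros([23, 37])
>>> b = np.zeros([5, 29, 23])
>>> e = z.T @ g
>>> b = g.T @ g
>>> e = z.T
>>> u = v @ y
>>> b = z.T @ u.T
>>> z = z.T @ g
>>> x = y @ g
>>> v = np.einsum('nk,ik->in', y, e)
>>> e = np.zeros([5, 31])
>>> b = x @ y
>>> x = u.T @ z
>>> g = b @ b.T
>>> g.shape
(37, 37)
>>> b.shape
(37, 5)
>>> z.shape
(23, 37)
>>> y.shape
(37, 5)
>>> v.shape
(23, 37)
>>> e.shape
(5, 31)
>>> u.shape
(23, 5)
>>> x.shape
(5, 37)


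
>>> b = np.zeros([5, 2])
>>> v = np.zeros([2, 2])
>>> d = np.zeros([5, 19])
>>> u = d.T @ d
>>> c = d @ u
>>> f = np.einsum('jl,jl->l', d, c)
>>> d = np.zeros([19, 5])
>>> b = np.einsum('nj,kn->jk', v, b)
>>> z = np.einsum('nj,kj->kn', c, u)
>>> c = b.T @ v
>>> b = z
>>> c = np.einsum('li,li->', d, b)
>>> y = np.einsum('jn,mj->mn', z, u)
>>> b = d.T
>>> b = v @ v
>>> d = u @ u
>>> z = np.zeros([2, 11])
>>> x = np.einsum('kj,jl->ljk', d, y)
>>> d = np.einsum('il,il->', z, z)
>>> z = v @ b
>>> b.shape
(2, 2)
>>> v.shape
(2, 2)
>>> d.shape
()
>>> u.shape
(19, 19)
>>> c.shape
()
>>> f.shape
(19,)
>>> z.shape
(2, 2)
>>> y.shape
(19, 5)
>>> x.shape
(5, 19, 19)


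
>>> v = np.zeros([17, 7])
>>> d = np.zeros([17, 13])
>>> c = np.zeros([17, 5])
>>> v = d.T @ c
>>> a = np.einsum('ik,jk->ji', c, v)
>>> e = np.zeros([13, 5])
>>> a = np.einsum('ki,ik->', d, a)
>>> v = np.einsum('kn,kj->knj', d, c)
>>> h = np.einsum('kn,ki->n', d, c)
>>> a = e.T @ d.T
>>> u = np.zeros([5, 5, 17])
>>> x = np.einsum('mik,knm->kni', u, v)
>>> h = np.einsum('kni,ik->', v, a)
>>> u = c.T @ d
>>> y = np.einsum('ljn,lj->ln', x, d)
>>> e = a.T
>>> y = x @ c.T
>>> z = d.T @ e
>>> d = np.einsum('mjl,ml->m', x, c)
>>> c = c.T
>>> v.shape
(17, 13, 5)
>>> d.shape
(17,)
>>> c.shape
(5, 17)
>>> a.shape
(5, 17)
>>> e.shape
(17, 5)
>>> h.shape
()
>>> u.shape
(5, 13)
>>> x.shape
(17, 13, 5)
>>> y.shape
(17, 13, 17)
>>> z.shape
(13, 5)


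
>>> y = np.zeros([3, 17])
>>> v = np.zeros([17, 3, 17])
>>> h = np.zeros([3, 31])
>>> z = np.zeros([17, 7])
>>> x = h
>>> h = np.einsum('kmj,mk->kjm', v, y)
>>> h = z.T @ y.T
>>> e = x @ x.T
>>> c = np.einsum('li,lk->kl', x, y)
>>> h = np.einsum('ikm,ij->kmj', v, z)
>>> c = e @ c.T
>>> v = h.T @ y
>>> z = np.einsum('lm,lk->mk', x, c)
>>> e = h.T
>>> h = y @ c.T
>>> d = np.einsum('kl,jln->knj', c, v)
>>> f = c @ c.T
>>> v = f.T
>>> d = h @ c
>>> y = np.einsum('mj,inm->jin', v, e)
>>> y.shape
(3, 7, 17)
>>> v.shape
(3, 3)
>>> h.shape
(3, 3)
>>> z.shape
(31, 17)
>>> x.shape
(3, 31)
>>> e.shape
(7, 17, 3)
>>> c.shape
(3, 17)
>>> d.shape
(3, 17)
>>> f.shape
(3, 3)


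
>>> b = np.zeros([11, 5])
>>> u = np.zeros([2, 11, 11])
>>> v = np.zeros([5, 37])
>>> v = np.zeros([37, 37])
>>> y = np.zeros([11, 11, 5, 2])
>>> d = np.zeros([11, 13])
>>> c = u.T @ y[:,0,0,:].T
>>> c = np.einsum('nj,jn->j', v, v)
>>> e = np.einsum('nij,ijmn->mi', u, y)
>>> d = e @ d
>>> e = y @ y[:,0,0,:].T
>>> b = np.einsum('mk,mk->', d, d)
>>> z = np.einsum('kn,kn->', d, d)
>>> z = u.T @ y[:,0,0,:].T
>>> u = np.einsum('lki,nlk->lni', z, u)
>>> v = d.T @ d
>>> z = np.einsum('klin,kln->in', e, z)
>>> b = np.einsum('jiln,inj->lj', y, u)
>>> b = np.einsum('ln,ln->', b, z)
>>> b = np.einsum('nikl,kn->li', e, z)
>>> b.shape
(11, 11)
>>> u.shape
(11, 2, 11)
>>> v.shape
(13, 13)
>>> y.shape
(11, 11, 5, 2)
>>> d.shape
(5, 13)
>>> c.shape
(37,)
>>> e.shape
(11, 11, 5, 11)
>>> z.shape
(5, 11)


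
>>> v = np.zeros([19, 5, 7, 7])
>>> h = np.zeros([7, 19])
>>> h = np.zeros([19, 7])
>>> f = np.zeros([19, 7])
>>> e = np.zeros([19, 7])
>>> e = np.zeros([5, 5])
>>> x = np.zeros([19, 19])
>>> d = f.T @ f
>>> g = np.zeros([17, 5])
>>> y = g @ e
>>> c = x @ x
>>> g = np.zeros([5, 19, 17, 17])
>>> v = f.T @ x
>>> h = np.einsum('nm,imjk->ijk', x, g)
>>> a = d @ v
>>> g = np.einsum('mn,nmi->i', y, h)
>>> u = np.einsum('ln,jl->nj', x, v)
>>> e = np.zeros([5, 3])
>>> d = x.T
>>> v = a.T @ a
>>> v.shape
(19, 19)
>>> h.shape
(5, 17, 17)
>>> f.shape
(19, 7)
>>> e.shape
(5, 3)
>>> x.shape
(19, 19)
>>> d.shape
(19, 19)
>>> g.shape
(17,)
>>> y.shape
(17, 5)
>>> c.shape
(19, 19)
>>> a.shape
(7, 19)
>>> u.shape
(19, 7)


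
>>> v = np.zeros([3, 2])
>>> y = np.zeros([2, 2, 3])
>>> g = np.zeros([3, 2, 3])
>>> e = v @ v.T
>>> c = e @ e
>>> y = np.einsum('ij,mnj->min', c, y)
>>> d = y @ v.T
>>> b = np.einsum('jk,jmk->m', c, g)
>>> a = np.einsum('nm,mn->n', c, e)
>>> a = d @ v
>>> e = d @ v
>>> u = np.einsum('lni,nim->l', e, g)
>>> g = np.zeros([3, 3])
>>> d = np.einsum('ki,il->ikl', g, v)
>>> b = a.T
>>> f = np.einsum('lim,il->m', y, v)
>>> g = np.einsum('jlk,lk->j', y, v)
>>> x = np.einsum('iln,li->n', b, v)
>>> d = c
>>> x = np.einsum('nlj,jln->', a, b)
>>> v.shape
(3, 2)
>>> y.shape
(2, 3, 2)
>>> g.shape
(2,)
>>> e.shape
(2, 3, 2)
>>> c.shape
(3, 3)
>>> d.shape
(3, 3)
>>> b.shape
(2, 3, 2)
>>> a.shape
(2, 3, 2)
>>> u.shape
(2,)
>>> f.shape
(2,)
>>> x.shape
()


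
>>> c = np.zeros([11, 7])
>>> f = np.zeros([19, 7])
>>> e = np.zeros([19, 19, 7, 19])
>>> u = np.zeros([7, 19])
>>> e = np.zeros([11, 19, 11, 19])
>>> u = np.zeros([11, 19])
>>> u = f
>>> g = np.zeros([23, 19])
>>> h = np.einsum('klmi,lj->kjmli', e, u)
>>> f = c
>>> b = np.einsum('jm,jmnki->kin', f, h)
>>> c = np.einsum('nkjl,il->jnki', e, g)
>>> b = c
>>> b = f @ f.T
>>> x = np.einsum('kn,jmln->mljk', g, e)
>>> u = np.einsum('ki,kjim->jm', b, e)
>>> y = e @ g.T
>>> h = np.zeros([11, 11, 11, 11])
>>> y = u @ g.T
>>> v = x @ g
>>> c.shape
(11, 11, 19, 23)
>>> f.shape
(11, 7)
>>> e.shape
(11, 19, 11, 19)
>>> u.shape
(19, 19)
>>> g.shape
(23, 19)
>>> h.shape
(11, 11, 11, 11)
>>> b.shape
(11, 11)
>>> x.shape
(19, 11, 11, 23)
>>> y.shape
(19, 23)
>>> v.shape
(19, 11, 11, 19)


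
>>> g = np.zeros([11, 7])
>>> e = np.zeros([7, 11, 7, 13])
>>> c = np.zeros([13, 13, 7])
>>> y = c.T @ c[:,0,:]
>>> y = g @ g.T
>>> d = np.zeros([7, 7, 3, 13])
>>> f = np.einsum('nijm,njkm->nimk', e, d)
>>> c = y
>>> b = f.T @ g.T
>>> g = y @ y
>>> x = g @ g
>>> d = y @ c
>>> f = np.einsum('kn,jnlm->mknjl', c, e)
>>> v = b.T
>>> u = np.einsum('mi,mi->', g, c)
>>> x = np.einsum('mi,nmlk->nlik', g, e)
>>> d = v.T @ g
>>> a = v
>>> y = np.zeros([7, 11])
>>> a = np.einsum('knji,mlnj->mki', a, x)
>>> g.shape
(11, 11)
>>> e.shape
(7, 11, 7, 13)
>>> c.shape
(11, 11)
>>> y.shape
(7, 11)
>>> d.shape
(3, 13, 11, 11)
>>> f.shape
(13, 11, 11, 7, 7)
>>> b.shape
(3, 13, 11, 11)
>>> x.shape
(7, 7, 11, 13)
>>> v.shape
(11, 11, 13, 3)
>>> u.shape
()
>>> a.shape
(7, 11, 3)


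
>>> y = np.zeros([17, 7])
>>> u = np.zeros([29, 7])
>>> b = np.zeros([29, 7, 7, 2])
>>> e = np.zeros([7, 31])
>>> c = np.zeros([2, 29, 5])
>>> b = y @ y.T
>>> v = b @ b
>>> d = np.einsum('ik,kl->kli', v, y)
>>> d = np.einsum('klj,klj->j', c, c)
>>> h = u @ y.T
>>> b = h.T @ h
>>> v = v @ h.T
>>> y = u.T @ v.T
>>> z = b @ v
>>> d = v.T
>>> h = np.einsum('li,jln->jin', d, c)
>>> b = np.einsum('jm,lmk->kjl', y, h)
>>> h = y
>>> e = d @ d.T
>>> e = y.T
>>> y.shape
(7, 17)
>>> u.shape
(29, 7)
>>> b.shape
(5, 7, 2)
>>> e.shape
(17, 7)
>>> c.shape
(2, 29, 5)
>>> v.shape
(17, 29)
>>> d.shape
(29, 17)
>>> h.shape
(7, 17)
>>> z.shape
(17, 29)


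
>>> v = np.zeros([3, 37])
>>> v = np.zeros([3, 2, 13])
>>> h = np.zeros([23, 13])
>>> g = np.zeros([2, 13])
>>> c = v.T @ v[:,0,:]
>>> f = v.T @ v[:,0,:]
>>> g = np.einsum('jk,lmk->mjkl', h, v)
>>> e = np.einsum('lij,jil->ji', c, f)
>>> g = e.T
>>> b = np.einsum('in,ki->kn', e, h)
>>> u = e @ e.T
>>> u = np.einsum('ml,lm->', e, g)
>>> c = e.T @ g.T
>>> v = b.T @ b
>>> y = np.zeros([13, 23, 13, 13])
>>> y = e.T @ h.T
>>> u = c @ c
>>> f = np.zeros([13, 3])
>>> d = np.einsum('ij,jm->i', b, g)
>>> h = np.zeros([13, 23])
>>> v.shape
(2, 2)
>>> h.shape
(13, 23)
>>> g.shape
(2, 13)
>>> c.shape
(2, 2)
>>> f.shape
(13, 3)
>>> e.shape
(13, 2)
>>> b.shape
(23, 2)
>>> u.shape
(2, 2)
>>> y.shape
(2, 23)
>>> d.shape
(23,)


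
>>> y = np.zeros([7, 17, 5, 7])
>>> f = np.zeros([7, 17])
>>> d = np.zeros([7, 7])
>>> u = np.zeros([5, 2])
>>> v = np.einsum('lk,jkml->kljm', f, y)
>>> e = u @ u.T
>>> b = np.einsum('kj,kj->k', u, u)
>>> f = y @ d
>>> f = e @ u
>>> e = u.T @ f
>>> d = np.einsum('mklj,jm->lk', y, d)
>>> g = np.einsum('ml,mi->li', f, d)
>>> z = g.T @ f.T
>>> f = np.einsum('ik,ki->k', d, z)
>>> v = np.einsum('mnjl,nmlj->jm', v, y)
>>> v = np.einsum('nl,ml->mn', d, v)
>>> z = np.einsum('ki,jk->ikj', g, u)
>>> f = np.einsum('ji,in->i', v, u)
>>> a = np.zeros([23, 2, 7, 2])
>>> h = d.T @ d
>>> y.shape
(7, 17, 5, 7)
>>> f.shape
(5,)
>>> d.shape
(5, 17)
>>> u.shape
(5, 2)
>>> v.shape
(7, 5)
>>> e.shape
(2, 2)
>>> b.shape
(5,)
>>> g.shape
(2, 17)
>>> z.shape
(17, 2, 5)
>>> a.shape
(23, 2, 7, 2)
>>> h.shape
(17, 17)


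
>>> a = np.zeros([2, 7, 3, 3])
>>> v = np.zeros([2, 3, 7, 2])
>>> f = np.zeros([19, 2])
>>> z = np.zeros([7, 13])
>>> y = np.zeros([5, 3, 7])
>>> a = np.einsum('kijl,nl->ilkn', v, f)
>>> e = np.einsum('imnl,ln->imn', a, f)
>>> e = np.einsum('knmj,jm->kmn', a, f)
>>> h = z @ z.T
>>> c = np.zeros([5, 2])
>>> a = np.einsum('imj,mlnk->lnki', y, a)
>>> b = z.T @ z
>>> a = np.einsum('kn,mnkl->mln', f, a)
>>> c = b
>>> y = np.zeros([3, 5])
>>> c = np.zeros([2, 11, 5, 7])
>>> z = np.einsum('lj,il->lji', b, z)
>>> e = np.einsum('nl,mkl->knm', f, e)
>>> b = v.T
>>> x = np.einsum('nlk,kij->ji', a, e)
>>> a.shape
(2, 5, 2)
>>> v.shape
(2, 3, 7, 2)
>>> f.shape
(19, 2)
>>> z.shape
(13, 13, 7)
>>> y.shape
(3, 5)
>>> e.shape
(2, 19, 3)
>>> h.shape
(7, 7)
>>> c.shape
(2, 11, 5, 7)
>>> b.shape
(2, 7, 3, 2)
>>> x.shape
(3, 19)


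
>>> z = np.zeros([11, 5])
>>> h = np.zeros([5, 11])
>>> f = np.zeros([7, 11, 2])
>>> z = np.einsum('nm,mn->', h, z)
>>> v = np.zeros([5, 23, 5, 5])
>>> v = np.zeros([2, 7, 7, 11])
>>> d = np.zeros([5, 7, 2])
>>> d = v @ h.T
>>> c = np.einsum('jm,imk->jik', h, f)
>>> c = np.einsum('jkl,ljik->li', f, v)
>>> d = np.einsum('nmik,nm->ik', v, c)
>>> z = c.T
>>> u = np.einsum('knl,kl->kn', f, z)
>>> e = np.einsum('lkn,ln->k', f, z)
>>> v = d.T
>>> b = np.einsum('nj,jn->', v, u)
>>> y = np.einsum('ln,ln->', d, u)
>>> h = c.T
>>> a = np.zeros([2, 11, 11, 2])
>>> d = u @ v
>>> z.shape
(7, 2)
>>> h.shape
(7, 2)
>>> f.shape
(7, 11, 2)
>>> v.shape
(11, 7)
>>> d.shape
(7, 7)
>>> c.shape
(2, 7)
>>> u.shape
(7, 11)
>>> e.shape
(11,)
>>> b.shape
()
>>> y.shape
()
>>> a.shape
(2, 11, 11, 2)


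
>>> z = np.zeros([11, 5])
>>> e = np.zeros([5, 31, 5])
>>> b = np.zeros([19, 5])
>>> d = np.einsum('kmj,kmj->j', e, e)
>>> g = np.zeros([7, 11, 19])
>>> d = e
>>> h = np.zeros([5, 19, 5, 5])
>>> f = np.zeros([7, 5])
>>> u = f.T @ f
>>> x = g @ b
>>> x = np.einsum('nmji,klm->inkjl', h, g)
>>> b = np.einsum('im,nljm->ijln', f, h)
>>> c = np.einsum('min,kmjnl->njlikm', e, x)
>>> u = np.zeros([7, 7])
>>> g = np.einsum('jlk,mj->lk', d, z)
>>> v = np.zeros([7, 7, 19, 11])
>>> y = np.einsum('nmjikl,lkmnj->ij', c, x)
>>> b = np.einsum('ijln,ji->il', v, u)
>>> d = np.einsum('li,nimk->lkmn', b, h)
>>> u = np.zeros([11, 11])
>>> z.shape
(11, 5)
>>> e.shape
(5, 31, 5)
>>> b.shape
(7, 19)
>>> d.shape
(7, 5, 5, 5)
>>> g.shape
(31, 5)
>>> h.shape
(5, 19, 5, 5)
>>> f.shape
(7, 5)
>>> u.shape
(11, 11)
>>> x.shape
(5, 5, 7, 5, 11)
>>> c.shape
(5, 7, 11, 31, 5, 5)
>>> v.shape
(7, 7, 19, 11)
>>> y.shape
(31, 11)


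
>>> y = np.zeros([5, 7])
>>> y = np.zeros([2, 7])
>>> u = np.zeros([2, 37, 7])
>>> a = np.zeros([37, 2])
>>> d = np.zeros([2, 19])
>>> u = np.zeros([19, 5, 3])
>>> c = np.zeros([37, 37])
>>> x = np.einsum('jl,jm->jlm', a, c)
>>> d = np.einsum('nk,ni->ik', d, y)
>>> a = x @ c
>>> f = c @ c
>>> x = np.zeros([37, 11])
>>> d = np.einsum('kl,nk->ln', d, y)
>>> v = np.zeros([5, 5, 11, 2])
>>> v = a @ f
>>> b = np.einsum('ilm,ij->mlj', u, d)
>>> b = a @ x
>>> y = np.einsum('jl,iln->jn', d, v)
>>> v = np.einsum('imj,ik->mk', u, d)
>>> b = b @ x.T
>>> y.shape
(19, 37)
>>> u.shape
(19, 5, 3)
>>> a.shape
(37, 2, 37)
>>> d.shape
(19, 2)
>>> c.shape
(37, 37)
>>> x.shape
(37, 11)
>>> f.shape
(37, 37)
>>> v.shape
(5, 2)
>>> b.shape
(37, 2, 37)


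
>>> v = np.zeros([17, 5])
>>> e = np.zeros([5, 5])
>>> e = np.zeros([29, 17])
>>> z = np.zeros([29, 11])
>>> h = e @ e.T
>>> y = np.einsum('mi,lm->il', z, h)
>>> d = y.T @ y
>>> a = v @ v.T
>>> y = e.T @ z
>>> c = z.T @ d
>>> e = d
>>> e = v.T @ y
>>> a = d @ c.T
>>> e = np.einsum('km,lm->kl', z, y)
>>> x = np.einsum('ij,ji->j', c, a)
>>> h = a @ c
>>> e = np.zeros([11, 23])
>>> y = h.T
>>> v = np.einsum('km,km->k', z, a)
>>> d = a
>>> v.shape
(29,)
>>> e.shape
(11, 23)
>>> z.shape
(29, 11)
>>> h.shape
(29, 29)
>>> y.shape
(29, 29)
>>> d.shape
(29, 11)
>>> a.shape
(29, 11)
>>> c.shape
(11, 29)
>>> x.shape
(29,)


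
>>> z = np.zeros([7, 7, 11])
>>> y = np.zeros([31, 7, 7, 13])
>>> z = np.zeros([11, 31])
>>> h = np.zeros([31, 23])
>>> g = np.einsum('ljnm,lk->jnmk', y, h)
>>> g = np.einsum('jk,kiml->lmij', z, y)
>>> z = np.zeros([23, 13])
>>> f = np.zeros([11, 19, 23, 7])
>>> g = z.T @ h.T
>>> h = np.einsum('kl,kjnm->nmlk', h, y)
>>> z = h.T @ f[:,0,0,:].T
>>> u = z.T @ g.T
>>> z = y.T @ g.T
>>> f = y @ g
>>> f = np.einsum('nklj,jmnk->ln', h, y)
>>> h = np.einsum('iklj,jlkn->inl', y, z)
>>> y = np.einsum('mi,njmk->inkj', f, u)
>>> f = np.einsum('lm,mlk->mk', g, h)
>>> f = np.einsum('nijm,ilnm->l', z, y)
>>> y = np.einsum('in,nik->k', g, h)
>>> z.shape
(13, 7, 7, 13)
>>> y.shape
(7,)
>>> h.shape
(31, 13, 7)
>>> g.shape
(13, 31)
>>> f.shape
(11,)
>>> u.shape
(11, 13, 23, 13)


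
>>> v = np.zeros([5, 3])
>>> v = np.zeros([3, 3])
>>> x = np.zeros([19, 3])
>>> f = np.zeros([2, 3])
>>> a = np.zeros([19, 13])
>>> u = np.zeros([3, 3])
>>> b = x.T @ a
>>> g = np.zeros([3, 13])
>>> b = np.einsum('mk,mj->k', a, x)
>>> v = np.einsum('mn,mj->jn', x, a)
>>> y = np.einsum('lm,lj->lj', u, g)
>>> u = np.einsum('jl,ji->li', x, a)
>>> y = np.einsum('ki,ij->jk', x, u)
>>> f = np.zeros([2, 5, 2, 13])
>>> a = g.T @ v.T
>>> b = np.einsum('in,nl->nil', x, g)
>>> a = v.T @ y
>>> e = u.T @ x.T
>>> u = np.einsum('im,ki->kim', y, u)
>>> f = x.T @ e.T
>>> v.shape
(13, 3)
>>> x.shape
(19, 3)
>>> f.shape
(3, 13)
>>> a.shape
(3, 19)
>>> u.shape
(3, 13, 19)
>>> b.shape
(3, 19, 13)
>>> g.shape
(3, 13)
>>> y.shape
(13, 19)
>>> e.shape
(13, 19)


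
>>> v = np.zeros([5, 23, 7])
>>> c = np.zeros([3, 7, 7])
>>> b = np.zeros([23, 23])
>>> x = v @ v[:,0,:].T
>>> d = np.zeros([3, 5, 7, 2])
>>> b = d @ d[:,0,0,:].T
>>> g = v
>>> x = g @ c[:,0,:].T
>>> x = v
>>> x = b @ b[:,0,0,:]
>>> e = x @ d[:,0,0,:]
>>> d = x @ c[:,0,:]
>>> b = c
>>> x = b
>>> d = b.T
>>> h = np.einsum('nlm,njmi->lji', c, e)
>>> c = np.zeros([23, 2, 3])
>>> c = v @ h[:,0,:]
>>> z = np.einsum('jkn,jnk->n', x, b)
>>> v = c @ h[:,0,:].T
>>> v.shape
(5, 23, 7)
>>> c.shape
(5, 23, 2)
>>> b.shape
(3, 7, 7)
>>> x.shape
(3, 7, 7)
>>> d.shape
(7, 7, 3)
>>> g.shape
(5, 23, 7)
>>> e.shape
(3, 5, 7, 2)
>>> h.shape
(7, 5, 2)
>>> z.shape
(7,)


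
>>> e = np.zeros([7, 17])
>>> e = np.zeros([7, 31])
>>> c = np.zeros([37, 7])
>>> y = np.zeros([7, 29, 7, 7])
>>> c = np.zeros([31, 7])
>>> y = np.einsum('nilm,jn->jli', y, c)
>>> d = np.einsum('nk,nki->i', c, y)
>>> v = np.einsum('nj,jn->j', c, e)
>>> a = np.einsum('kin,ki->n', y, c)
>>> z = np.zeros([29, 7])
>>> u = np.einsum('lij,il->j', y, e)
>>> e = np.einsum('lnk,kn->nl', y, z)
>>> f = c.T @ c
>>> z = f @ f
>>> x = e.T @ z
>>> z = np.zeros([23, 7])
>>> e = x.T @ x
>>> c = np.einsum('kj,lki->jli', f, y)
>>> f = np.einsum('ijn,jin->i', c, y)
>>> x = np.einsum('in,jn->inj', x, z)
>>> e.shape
(7, 7)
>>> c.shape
(7, 31, 29)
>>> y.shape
(31, 7, 29)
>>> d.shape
(29,)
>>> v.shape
(7,)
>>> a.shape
(29,)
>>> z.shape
(23, 7)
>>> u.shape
(29,)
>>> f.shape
(7,)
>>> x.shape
(31, 7, 23)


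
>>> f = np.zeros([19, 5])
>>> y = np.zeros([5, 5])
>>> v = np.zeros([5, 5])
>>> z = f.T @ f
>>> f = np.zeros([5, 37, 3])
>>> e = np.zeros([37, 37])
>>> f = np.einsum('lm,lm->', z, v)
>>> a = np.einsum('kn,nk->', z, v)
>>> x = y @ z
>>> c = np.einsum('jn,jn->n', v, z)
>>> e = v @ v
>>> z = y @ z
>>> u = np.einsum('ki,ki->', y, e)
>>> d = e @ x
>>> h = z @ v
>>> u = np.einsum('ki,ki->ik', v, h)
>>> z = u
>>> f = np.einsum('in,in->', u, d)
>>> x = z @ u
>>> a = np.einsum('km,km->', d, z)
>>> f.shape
()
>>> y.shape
(5, 5)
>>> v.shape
(5, 5)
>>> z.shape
(5, 5)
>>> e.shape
(5, 5)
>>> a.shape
()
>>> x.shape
(5, 5)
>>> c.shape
(5,)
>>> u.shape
(5, 5)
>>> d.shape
(5, 5)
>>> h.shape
(5, 5)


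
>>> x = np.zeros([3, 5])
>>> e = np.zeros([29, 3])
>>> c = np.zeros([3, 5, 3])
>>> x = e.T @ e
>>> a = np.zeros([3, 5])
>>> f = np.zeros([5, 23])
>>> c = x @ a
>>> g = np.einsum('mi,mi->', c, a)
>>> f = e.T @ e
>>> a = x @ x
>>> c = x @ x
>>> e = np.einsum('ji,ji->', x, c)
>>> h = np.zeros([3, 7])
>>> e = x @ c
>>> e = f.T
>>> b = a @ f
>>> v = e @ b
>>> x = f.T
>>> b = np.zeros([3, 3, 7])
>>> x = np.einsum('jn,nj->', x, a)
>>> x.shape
()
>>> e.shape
(3, 3)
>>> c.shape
(3, 3)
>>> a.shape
(3, 3)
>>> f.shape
(3, 3)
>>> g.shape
()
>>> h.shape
(3, 7)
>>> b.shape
(3, 3, 7)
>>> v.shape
(3, 3)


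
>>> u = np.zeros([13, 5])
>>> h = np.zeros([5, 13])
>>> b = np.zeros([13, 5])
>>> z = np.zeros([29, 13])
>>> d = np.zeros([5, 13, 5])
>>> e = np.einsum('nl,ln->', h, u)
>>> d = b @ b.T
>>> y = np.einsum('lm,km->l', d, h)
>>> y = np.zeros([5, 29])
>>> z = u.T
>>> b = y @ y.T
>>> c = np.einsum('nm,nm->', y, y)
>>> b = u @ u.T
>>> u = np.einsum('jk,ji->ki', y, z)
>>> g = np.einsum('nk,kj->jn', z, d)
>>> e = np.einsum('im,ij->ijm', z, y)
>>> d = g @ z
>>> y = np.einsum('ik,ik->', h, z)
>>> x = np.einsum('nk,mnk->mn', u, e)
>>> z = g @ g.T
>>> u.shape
(29, 13)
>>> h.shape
(5, 13)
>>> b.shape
(13, 13)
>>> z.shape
(13, 13)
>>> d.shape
(13, 13)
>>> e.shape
(5, 29, 13)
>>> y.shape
()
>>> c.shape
()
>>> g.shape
(13, 5)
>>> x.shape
(5, 29)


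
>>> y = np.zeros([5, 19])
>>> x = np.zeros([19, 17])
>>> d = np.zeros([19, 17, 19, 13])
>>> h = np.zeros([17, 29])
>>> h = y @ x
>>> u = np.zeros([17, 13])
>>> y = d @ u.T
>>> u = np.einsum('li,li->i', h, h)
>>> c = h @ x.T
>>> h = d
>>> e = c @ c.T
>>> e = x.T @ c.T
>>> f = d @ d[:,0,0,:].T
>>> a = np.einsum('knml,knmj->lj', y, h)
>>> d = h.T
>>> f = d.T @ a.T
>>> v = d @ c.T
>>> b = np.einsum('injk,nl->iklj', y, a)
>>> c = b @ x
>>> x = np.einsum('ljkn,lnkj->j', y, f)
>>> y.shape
(19, 17, 19, 17)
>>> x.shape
(17,)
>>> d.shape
(13, 19, 17, 19)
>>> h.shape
(19, 17, 19, 13)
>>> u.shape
(17,)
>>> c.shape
(19, 17, 13, 17)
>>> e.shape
(17, 5)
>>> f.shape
(19, 17, 19, 17)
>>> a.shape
(17, 13)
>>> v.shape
(13, 19, 17, 5)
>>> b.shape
(19, 17, 13, 19)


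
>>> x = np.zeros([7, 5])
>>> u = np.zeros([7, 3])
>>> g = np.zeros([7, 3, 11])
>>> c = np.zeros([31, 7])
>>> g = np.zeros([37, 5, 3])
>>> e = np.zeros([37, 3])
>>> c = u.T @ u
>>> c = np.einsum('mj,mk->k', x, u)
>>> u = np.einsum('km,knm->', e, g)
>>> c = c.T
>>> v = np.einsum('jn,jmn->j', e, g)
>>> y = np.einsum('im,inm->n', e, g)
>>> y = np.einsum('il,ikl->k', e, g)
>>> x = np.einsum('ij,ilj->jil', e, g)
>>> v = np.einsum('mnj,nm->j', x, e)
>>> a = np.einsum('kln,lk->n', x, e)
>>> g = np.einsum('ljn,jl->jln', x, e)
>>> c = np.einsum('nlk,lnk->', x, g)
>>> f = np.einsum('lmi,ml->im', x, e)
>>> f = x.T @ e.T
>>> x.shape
(3, 37, 5)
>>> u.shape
()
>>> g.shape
(37, 3, 5)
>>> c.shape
()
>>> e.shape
(37, 3)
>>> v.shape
(5,)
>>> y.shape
(5,)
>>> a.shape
(5,)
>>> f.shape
(5, 37, 37)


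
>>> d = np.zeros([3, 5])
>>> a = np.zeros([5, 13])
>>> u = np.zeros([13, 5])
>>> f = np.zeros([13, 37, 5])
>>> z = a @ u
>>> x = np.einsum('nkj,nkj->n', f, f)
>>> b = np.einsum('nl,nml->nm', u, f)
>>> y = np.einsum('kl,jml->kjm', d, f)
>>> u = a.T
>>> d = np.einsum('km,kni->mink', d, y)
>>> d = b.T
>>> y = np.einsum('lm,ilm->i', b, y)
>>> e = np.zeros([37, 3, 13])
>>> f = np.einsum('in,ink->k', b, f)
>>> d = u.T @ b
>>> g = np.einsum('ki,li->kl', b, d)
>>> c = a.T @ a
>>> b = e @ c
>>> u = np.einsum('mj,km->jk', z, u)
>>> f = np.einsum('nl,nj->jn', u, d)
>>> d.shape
(5, 37)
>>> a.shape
(5, 13)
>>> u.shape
(5, 13)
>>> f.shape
(37, 5)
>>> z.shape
(5, 5)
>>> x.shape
(13,)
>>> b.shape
(37, 3, 13)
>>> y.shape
(3,)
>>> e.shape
(37, 3, 13)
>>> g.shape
(13, 5)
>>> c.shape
(13, 13)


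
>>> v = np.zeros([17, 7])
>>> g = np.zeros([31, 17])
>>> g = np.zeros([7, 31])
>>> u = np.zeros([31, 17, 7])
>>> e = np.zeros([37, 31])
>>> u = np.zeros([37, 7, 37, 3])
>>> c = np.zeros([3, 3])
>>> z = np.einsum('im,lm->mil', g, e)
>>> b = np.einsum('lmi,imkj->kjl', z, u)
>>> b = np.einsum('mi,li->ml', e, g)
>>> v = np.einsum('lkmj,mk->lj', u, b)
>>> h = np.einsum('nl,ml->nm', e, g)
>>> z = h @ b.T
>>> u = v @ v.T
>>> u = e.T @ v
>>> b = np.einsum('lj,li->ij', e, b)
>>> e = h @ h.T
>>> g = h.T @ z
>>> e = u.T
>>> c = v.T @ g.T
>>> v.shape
(37, 3)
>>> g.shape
(7, 37)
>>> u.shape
(31, 3)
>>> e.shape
(3, 31)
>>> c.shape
(3, 7)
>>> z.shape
(37, 37)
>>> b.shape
(7, 31)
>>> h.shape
(37, 7)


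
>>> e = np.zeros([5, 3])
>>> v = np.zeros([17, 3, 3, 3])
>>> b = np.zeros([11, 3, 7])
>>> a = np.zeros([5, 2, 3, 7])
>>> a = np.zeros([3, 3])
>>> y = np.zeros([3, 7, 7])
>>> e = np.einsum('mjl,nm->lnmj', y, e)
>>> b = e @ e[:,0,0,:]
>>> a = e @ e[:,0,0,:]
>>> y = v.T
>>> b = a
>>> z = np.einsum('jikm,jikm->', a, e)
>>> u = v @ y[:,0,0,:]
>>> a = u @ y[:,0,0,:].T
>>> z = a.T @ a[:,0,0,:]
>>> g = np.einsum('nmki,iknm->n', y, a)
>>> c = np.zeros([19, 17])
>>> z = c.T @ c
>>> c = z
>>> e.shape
(7, 5, 3, 7)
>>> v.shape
(17, 3, 3, 3)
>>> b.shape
(7, 5, 3, 7)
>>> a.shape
(17, 3, 3, 3)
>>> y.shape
(3, 3, 3, 17)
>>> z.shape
(17, 17)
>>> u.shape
(17, 3, 3, 17)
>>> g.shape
(3,)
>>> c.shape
(17, 17)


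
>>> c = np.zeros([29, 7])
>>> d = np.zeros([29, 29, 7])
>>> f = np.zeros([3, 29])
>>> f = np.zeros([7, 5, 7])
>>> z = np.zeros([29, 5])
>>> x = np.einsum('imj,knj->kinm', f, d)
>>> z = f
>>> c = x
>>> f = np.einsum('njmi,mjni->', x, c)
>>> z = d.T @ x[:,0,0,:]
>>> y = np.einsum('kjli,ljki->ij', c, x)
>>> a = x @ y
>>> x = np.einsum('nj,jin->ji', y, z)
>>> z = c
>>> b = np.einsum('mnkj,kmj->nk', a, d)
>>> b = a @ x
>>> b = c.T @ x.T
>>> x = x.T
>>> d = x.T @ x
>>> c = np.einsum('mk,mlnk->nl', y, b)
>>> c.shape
(7, 29)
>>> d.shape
(7, 7)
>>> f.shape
()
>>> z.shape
(29, 7, 29, 5)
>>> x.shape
(29, 7)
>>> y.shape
(5, 7)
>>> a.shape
(29, 7, 29, 7)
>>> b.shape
(5, 29, 7, 7)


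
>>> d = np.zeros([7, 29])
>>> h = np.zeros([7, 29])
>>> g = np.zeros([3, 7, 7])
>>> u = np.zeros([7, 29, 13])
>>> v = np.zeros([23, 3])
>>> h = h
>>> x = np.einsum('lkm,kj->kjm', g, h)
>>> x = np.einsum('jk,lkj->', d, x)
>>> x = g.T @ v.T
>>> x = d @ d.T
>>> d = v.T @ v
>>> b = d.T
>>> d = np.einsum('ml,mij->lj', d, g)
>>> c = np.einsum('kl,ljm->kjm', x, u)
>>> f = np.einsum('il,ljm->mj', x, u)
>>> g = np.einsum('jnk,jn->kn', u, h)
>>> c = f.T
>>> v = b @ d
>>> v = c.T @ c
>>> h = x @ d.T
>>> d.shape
(3, 7)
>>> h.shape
(7, 3)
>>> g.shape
(13, 29)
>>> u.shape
(7, 29, 13)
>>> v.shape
(13, 13)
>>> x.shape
(7, 7)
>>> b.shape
(3, 3)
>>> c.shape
(29, 13)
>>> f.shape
(13, 29)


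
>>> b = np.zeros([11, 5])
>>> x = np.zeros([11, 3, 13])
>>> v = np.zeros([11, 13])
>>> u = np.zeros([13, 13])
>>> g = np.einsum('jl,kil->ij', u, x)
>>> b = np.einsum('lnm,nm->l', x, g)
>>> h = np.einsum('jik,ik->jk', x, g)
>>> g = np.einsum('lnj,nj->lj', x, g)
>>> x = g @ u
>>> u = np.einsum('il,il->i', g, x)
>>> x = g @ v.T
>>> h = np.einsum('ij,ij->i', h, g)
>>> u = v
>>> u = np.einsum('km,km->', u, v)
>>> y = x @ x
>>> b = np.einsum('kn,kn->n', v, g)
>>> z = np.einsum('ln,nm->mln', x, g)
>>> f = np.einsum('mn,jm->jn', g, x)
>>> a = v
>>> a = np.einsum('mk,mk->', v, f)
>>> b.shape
(13,)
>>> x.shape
(11, 11)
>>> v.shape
(11, 13)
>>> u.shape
()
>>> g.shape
(11, 13)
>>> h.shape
(11,)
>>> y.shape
(11, 11)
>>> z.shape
(13, 11, 11)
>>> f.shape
(11, 13)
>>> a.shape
()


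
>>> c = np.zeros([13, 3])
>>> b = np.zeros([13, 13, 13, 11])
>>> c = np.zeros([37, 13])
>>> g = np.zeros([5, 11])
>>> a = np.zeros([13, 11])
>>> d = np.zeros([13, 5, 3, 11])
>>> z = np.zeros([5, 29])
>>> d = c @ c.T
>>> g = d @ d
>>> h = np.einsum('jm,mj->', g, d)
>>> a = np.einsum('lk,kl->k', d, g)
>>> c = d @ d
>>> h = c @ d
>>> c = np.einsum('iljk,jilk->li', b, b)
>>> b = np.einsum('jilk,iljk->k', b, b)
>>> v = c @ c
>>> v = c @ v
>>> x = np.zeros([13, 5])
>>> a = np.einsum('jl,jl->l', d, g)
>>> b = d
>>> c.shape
(13, 13)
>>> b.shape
(37, 37)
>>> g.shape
(37, 37)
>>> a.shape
(37,)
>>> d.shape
(37, 37)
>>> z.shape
(5, 29)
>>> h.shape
(37, 37)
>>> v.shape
(13, 13)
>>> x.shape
(13, 5)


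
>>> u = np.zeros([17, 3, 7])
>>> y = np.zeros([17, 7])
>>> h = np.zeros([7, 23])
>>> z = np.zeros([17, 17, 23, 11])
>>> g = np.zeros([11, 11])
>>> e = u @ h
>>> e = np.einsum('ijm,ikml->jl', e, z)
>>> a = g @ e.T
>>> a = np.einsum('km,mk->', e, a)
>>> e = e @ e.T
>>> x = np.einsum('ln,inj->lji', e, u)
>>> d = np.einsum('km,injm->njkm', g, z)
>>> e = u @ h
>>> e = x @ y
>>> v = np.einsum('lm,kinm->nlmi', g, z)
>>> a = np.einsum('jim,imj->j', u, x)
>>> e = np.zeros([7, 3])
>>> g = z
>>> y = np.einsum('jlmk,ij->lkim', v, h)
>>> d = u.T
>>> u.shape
(17, 3, 7)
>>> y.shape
(11, 17, 7, 11)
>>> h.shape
(7, 23)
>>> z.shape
(17, 17, 23, 11)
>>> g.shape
(17, 17, 23, 11)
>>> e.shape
(7, 3)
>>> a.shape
(17,)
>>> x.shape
(3, 7, 17)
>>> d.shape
(7, 3, 17)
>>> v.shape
(23, 11, 11, 17)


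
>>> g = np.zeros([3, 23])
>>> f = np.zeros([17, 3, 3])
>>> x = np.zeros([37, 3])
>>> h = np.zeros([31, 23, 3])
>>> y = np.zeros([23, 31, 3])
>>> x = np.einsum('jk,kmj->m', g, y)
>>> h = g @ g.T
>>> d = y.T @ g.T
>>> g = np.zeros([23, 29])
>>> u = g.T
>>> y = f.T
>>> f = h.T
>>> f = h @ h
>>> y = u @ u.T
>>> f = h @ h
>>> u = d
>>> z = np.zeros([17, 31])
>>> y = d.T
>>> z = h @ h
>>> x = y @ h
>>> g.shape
(23, 29)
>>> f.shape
(3, 3)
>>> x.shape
(3, 31, 3)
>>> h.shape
(3, 3)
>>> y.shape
(3, 31, 3)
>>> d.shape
(3, 31, 3)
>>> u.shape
(3, 31, 3)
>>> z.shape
(3, 3)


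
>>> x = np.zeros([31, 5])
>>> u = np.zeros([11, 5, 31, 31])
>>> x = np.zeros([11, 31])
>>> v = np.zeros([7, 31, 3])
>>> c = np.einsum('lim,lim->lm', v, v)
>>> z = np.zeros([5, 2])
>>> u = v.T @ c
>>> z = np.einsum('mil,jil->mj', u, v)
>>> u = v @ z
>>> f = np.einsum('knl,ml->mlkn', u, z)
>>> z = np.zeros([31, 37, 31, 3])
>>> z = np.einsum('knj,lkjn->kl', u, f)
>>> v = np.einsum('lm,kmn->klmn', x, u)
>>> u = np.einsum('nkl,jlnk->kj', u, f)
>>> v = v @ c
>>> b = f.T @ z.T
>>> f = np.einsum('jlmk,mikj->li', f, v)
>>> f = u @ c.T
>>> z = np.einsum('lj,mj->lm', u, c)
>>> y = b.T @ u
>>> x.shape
(11, 31)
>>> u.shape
(31, 3)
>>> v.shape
(7, 11, 31, 3)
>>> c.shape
(7, 3)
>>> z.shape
(31, 7)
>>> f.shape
(31, 7)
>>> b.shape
(31, 7, 7, 7)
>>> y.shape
(7, 7, 7, 3)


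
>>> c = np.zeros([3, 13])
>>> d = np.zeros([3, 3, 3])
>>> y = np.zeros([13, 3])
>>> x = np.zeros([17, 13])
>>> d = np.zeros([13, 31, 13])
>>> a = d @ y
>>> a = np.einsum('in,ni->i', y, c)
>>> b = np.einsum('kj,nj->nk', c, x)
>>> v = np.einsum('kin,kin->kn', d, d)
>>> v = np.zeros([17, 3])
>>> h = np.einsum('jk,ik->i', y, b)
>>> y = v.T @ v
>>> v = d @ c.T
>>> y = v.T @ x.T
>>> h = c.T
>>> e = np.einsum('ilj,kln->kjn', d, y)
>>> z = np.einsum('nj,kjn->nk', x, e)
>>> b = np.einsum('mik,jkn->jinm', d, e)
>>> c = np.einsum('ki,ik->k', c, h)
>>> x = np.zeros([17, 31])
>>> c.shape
(3,)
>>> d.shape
(13, 31, 13)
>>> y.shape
(3, 31, 17)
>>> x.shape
(17, 31)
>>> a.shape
(13,)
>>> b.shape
(3, 31, 17, 13)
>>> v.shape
(13, 31, 3)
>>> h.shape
(13, 3)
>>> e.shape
(3, 13, 17)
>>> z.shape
(17, 3)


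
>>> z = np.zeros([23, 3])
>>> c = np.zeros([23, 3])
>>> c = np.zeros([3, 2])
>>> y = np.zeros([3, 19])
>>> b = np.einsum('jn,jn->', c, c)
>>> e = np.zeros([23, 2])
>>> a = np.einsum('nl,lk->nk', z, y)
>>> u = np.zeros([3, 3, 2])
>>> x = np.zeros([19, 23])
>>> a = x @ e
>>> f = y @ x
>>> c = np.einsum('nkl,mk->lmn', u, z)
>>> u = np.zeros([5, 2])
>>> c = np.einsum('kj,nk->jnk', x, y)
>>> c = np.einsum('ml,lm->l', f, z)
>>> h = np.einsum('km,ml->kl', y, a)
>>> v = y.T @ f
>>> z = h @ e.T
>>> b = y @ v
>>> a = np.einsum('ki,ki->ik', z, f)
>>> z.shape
(3, 23)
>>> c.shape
(23,)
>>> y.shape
(3, 19)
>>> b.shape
(3, 23)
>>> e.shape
(23, 2)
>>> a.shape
(23, 3)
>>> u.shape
(5, 2)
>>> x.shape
(19, 23)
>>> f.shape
(3, 23)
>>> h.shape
(3, 2)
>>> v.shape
(19, 23)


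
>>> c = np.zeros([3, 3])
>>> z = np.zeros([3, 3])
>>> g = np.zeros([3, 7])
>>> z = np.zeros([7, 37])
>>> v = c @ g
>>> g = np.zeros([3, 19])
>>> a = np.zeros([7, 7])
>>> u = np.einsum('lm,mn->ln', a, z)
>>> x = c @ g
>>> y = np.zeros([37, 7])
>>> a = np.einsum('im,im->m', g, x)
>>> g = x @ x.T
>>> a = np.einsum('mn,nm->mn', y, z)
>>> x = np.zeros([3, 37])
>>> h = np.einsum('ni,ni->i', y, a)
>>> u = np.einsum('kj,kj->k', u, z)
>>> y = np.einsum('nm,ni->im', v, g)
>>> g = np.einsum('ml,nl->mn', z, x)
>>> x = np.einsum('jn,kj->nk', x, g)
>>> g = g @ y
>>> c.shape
(3, 3)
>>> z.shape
(7, 37)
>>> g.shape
(7, 7)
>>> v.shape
(3, 7)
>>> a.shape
(37, 7)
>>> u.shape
(7,)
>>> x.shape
(37, 7)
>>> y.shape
(3, 7)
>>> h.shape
(7,)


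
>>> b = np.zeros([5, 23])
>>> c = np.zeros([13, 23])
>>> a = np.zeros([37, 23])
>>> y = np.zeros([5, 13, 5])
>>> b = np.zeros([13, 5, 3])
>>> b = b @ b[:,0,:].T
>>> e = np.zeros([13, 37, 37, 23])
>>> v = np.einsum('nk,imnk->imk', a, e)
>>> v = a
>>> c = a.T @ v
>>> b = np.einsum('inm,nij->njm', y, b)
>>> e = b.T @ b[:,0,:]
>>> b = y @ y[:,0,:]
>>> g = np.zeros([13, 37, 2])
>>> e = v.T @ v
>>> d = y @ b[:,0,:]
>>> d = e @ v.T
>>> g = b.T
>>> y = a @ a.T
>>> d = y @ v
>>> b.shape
(5, 13, 5)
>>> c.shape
(23, 23)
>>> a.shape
(37, 23)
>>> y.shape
(37, 37)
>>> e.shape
(23, 23)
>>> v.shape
(37, 23)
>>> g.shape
(5, 13, 5)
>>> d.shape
(37, 23)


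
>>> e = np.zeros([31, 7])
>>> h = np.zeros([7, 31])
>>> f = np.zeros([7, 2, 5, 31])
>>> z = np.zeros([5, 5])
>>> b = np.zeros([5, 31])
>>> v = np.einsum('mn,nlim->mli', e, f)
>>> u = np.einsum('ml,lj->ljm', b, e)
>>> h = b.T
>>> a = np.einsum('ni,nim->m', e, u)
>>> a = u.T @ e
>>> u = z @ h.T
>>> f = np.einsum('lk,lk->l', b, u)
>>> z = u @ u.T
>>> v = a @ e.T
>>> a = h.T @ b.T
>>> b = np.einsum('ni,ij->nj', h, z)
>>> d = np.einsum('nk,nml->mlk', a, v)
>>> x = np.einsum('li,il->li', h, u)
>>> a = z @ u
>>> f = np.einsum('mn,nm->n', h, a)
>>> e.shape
(31, 7)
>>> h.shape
(31, 5)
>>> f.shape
(5,)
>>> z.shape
(5, 5)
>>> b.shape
(31, 5)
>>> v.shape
(5, 7, 31)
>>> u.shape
(5, 31)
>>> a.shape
(5, 31)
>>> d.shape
(7, 31, 5)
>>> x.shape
(31, 5)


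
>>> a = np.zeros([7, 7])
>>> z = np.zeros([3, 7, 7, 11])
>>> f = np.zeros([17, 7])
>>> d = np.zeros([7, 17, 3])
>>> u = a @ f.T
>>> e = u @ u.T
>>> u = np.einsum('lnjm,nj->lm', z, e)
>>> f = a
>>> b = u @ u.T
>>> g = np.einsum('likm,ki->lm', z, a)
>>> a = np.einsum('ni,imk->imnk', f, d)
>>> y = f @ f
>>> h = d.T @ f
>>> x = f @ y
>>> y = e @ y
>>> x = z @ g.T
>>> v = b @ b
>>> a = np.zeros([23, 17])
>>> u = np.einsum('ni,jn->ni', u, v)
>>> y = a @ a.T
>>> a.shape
(23, 17)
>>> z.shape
(3, 7, 7, 11)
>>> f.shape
(7, 7)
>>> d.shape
(7, 17, 3)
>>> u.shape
(3, 11)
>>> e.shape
(7, 7)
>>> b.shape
(3, 3)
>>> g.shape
(3, 11)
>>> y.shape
(23, 23)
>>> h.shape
(3, 17, 7)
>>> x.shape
(3, 7, 7, 3)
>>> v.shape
(3, 3)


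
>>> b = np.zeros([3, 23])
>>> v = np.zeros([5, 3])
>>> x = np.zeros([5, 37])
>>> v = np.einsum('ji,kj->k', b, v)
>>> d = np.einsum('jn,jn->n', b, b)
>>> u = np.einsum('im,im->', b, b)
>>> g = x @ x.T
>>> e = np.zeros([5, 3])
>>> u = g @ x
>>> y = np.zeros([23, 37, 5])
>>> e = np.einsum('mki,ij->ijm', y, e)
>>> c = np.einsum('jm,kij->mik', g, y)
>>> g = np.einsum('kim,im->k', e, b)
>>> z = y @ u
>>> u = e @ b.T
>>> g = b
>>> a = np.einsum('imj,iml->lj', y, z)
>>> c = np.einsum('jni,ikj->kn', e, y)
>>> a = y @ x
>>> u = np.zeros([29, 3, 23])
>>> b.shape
(3, 23)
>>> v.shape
(5,)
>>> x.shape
(5, 37)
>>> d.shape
(23,)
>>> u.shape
(29, 3, 23)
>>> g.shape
(3, 23)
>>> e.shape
(5, 3, 23)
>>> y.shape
(23, 37, 5)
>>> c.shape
(37, 3)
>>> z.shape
(23, 37, 37)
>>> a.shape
(23, 37, 37)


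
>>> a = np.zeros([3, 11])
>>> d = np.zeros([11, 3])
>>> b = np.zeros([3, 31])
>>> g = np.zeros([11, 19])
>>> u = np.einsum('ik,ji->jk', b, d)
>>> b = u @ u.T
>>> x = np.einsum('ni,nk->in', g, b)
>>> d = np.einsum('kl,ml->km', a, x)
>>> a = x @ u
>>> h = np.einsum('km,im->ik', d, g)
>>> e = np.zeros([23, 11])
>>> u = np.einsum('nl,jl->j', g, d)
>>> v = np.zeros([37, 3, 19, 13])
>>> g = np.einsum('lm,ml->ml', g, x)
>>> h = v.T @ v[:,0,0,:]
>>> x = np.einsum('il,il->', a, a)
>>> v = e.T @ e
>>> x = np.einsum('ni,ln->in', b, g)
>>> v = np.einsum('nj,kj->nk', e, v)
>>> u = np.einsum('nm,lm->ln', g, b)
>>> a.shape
(19, 31)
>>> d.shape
(3, 19)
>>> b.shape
(11, 11)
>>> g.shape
(19, 11)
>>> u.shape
(11, 19)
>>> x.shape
(11, 11)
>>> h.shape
(13, 19, 3, 13)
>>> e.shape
(23, 11)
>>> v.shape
(23, 11)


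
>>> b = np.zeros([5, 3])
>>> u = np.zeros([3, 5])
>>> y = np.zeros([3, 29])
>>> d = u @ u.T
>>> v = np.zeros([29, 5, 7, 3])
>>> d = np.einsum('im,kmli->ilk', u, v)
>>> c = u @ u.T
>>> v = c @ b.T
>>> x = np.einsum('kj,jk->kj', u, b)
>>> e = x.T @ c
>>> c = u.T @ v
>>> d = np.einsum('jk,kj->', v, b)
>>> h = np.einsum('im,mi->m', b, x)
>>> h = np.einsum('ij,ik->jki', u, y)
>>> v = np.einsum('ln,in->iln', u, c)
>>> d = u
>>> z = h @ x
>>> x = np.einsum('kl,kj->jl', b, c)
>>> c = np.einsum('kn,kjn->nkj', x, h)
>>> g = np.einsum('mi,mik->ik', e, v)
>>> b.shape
(5, 3)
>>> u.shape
(3, 5)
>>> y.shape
(3, 29)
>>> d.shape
(3, 5)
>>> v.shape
(5, 3, 5)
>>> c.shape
(3, 5, 29)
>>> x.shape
(5, 3)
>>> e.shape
(5, 3)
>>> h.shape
(5, 29, 3)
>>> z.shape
(5, 29, 5)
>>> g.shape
(3, 5)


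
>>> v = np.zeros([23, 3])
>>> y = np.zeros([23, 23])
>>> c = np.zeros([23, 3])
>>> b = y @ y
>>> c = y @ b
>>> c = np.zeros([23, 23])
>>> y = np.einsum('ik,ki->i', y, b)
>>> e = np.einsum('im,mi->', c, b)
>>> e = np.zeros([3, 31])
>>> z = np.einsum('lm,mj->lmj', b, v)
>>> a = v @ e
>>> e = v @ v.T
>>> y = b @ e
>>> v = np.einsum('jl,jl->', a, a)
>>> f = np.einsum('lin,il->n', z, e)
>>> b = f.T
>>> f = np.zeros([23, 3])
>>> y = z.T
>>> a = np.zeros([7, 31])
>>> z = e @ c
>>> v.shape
()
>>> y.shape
(3, 23, 23)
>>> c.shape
(23, 23)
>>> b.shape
(3,)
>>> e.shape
(23, 23)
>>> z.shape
(23, 23)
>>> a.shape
(7, 31)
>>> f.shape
(23, 3)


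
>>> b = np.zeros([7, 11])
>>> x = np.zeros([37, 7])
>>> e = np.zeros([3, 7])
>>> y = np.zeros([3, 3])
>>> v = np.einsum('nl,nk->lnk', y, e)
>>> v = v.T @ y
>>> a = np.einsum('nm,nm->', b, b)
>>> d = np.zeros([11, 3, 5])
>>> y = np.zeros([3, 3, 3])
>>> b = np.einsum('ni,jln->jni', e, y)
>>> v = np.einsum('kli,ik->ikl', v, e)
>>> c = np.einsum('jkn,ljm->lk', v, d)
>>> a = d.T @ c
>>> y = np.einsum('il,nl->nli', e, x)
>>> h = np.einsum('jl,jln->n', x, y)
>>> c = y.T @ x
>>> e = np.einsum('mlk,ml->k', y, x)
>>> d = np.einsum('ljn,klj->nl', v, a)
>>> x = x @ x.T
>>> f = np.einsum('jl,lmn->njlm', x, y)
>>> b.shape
(3, 3, 7)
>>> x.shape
(37, 37)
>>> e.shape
(3,)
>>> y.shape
(37, 7, 3)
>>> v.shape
(3, 7, 3)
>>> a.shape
(5, 3, 7)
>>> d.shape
(3, 3)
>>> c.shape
(3, 7, 7)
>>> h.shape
(3,)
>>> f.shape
(3, 37, 37, 7)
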